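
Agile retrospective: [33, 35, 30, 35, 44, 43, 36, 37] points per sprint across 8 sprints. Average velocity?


Formula: Avg velocity = Total points / Number of sprints
Points: [33, 35, 30, 35, 44, 43, 36, 37]
Sum = 33 + 35 + 30 + 35 + 44 + 43 + 36 + 37 = 293
Avg velocity = 293 / 8 = 36.63 points/sprint

36.63 points/sprint


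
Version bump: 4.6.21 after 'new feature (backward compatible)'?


Current: 4.6.21
Change category: 'new feature (backward compatible)' → minor bump
SemVer rule: minor bump → increment MINOR, reset PATCH to 0 (MAJOR unchanged)
New: 4.7.0

4.7.0


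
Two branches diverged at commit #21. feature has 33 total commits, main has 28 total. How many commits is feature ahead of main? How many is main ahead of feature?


Common ancestor: commit #21
feature commits after divergence: 33 - 21 = 12
main commits after divergence: 28 - 21 = 7
feature is 12 commits ahead of main
main is 7 commits ahead of feature

feature ahead: 12, main ahead: 7


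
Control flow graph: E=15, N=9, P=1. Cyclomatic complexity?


Formula: V(G) = E - N + 2P
V(G) = 15 - 9 + 2*1
V(G) = 6 + 2
V(G) = 8

8


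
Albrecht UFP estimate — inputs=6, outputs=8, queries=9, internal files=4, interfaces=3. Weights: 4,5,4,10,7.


UFP = EI*4 + EO*5 + EQ*4 + ILF*10 + EIF*7
UFP = 6*4 + 8*5 + 9*4 + 4*10 + 3*7
UFP = 24 + 40 + 36 + 40 + 21
UFP = 161

161


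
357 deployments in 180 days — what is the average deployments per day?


Formula: deployments per day = releases / days
= 357 / 180
= 1.983 deploys/day
(equivalently, 13.88 deploys/week)

1.983 deploys/day


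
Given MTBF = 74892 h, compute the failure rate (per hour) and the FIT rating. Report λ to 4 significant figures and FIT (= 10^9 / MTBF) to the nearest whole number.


Formula: λ = 1 / MTBF; FIT = λ × 1e9 = 1e9 / MTBF
λ = 1 / 74892 ≈ 1.335e-05 failures/hour
FIT = 1e9 / 74892 ≈ 13353 failures per 1e9 hours (nearest whole number)

λ = 1.335e-05 /h, FIT = 13353


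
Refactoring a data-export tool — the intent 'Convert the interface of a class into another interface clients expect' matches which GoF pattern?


This matches the Adapter pattern

Adapter


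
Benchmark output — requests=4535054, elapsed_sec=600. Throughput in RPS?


Formula: throughput = requests / seconds
throughput = 4535054 / 600
throughput = 7558.42 requests/second

7558.42 requests/second


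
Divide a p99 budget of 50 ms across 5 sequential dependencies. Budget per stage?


Formula: per_stage = total_budget / stages
per_stage = 50 / 5
per_stage = 10.0 ms

10.0 ms


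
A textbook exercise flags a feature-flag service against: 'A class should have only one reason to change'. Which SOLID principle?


This describes the Single Responsibility Principle (SRP)

Single Responsibility Principle (SRP)


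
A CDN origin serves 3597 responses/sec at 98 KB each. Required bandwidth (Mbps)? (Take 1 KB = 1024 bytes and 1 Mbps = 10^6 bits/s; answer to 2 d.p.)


Formula: Mbps = payload_bytes * RPS * 8 / 1e6
Payload per request = 98 KB = 98 * 1024 = 100352 bytes
Total bytes/sec = 100352 * 3597 = 360966144
Total bits/sec = 360966144 * 8 = 2887729152
Mbps = 2887729152 / 1e6 = 2887.73

2887.73 Mbps


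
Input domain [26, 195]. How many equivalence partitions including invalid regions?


Valid range: [26, 195]
Class 1: x < 26 — invalid
Class 2: 26 ≤ x ≤ 195 — valid
Class 3: x > 195 — invalid
Total equivalence classes: 3

3 equivalence classes


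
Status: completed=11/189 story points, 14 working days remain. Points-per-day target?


Formula: Required rate = Remaining points / Days left
Remaining = 189 - 11 = 178 points
Required rate = 178 / 14 = 12.71 points/day

12.71 points/day


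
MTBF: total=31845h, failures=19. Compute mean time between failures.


Formula: MTBF = Total operating time / Number of failures
MTBF = 31845 / 19
MTBF = 1676.05 hours

1676.05 hours


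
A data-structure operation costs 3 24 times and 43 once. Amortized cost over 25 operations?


Formula: Amortized cost = Total cost / Operations
Total cost = (24 * 3) + (1 * 43)
Total cost = 72 + 43 = 115
Amortized = 115 / 25 = 4.6

4.6


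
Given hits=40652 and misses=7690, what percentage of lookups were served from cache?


Formula: hit rate = hits / (hits + misses) * 100
hit rate = 40652 / (40652 + 7690) * 100
hit rate = 40652 / 48342 * 100
hit rate = 84.09%

84.09%


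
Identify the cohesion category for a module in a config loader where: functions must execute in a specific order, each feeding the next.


Reasoning: Output of one is input to next
Type: Sequential cohesion

Sequential cohesion


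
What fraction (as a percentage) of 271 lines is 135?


Coverage = covered / total * 100
Coverage = 135 / 271 * 100
Coverage = 49.82%

49.82%


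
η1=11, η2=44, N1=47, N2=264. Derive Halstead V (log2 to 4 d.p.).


Formula: V = N * log2(η), where N = N1 + N2 and η = η1 + η2
η = 11 + 44 = 55
N = 47 + 264 = 311
log2(55) ≈ 5.7814
V = 311 * 5.7814 = 1798.02

1798.02


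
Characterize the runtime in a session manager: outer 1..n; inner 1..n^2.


Reasoning: n times n^2
Complexity: O(n^3)

O(n^3)


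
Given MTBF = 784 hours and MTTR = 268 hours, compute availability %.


Availability = MTBF / (MTBF + MTTR)
Availability = 784 / (784 + 268)
Availability = 784 / 1052
Availability = 74.5247%

74.5247%


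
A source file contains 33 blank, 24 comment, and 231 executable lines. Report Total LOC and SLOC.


Total LOC = blank + comment + code
Total LOC = 33 + 24 + 231 = 288
SLOC (source only) = code = 231

Total LOC: 288, SLOC: 231


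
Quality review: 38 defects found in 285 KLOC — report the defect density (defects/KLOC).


Defect density = defects / KLOC
Defect density = 38 / 285
Defect density = 0.133 defects/KLOC

0.133 defects/KLOC


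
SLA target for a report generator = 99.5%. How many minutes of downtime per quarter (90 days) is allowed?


Formula: allowed downtime = period * (100 - SLA) / 100
Period (quarter (90 days)) = 129600 minutes
Unavailability fraction = (100 - 99.5) / 100
Allowed downtime = 129600 * (100 - 99.5) / 100
Allowed downtime = 648.0 minutes

648.0 minutes


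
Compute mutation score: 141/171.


Mutation score = killed / total * 100
Mutation score = 141 / 171 * 100
Mutation score = 82.46%

82.46%


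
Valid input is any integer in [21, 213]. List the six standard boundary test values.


Range: [21, 213]
Boundaries: just below min, min, min+1, max-1, max, just above max
Values: [20, 21, 22, 212, 213, 214]

[20, 21, 22, 212, 213, 214]


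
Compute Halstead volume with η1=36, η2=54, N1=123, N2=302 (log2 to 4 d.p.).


Formula: V = N * log2(η), where N = N1 + N2 and η = η1 + η2
η = 36 + 54 = 90
N = 123 + 302 = 425
log2(90) ≈ 6.4919
V = 425 * 6.4919 = 2759.06

2759.06


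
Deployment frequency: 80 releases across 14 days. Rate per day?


Formula: deployments per day = releases / days
= 80 / 14
= 5.714 deploys/day
(equivalently, 40.0 deploys/week)

5.714 deploys/day


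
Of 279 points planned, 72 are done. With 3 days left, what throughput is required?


Formula: Required rate = Remaining points / Days left
Remaining = 279 - 72 = 207 points
Required rate = 207 / 3 = 69.0 points/day

69.0 points/day


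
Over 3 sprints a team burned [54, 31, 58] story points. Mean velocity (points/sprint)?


Formula: Avg velocity = Total points / Number of sprints
Points: [54, 31, 58]
Sum = 54 + 31 + 58 = 143
Avg velocity = 143 / 3 = 47.67 points/sprint

47.67 points/sprint


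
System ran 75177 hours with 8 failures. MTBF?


Formula: MTBF = Total operating time / Number of failures
MTBF = 75177 / 8
MTBF = 9397.13 hours

9397.13 hours


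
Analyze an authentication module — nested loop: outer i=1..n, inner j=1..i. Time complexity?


Reasoning: triangle: n(n+1)/2 ~ n^2/2
Complexity: O(n^2)

O(n^2)


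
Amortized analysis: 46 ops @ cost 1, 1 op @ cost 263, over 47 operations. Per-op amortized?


Formula: Amortized cost = Total cost / Operations
Total cost = (46 * 1) + (1 * 263)
Total cost = 46 + 263 = 309
Amortized = 309 / 47 = 6.5745

6.5745


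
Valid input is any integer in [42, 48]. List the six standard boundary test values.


Range: [42, 48]
Boundaries: just below min, min, min+1, max-1, max, just above max
Values: [41, 42, 43, 47, 48, 49]

[41, 42, 43, 47, 48, 49]


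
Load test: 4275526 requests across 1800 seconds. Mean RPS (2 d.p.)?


Formula: throughput = requests / seconds
throughput = 4275526 / 1800
throughput = 2375.29 requests/second

2375.29 requests/second


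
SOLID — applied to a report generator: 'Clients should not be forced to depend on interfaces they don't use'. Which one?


This describes the Interface Segregation Principle (ISP)

Interface Segregation Principle (ISP)


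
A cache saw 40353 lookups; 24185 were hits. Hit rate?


Formula: hit rate = hits / (hits + misses) * 100
hit rate = 24185 / (24185 + 16168) * 100
hit rate = 24185 / 40353 * 100
hit rate = 59.93%

59.93%


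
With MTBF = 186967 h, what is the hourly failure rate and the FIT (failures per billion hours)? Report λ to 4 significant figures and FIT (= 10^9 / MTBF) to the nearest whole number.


Formula: λ = 1 / MTBF; FIT = λ × 1e9 = 1e9 / MTBF
λ = 1 / 186967 ≈ 5.349e-06 failures/hour
FIT = 1e9 / 186967 ≈ 5349 failures per 1e9 hours (nearest whole number)

λ = 5.349e-06 /h, FIT = 5349


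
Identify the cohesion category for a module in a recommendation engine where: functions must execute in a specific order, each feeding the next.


Reasoning: Output of one is input to next
Type: Sequential cohesion

Sequential cohesion


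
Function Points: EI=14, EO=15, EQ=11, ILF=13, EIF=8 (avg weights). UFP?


UFP = EI*4 + EO*5 + EQ*4 + ILF*10 + EIF*7
UFP = 14*4 + 15*5 + 11*4 + 13*10 + 8*7
UFP = 56 + 75 + 44 + 130 + 56
UFP = 361

361


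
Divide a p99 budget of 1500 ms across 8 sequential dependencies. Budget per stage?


Formula: per_stage = total_budget / stages
per_stage = 1500 / 8
per_stage = 187.5 ms

187.5 ms


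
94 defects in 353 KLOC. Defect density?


Defect density = defects / KLOC
Defect density = 94 / 353
Defect density = 0.266 defects/KLOC

0.266 defects/KLOC


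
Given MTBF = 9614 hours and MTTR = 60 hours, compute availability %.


Availability = MTBF / (MTBF + MTTR)
Availability = 9614 / (9614 + 60)
Availability = 9614 / 9674
Availability = 99.3798%

99.3798%


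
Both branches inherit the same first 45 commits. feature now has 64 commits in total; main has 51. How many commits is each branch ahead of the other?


Common ancestor: commit #45
feature commits after divergence: 64 - 45 = 19
main commits after divergence: 51 - 45 = 6
feature is 19 commits ahead of main
main is 6 commits ahead of feature

feature ahead: 19, main ahead: 6


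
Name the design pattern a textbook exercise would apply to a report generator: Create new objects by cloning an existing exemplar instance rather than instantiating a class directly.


This matches the Prototype pattern

Prototype


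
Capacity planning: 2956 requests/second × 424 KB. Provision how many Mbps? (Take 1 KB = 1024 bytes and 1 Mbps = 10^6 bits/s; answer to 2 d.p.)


Formula: Mbps = payload_bytes * RPS * 8 / 1e6
Payload per request = 424 KB = 424 * 1024 = 434176 bytes
Total bytes/sec = 434176 * 2956 = 1283424256
Total bits/sec = 1283424256 * 8 = 10267394048
Mbps = 10267394048 / 1e6 = 10267.39

10267.39 Mbps


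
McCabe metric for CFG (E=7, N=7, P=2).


Formula: V(G) = E - N + 2P
V(G) = 7 - 7 + 2*2
V(G) = 0 + 4
V(G) = 4

4


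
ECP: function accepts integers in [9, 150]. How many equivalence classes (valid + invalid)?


Valid range: [9, 150]
Class 1: x < 9 — invalid
Class 2: 9 ≤ x ≤ 150 — valid
Class 3: x > 150 — invalid
Total equivalence classes: 3

3 equivalence classes


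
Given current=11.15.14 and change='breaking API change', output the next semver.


Current: 11.15.14
Change category: 'breaking API change' → major bump
SemVer rule: major bump → increment MAJOR, reset MINOR and PATCH to 0
New: 12.0.0

12.0.0


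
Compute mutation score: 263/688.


Mutation score = killed / total * 100
Mutation score = 263 / 688 * 100
Mutation score = 38.23%

38.23%


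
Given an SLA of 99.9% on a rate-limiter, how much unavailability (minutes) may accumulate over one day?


Formula: allowed downtime = period * (100 - SLA) / 100
Period (day) = 1440 minutes
Unavailability fraction = (100 - 99.9) / 100
Allowed downtime = 1440 * (100 - 99.9) / 100
Allowed downtime = 1.44 minutes

1.44 minutes


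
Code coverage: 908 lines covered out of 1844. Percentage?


Coverage = covered / total * 100
Coverage = 908 / 1844 * 100
Coverage = 49.24%

49.24%


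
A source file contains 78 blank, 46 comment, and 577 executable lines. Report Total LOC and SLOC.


Total LOC = blank + comment + code
Total LOC = 78 + 46 + 577 = 701
SLOC (source only) = code = 577

Total LOC: 701, SLOC: 577


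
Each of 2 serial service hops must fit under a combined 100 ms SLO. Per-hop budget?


Formula: per_stage = total_budget / stages
per_stage = 100 / 2
per_stage = 50.0 ms

50.0 ms


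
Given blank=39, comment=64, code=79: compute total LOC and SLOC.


Total LOC = blank + comment + code
Total LOC = 39 + 64 + 79 = 182
SLOC (source only) = code = 79

Total LOC: 182, SLOC: 79


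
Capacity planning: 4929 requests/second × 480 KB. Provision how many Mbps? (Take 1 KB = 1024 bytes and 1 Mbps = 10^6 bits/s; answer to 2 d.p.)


Formula: Mbps = payload_bytes * RPS * 8 / 1e6
Payload per request = 480 KB = 480 * 1024 = 491520 bytes
Total bytes/sec = 491520 * 4929 = 2422702080
Total bits/sec = 2422702080 * 8 = 19381616640
Mbps = 19381616640 / 1e6 = 19381.62

19381.62 Mbps


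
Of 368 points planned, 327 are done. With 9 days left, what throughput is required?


Formula: Required rate = Remaining points / Days left
Remaining = 368 - 327 = 41 points
Required rate = 41 / 9 = 4.56 points/day

4.56 points/day


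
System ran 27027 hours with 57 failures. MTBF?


Formula: MTBF = Total operating time / Number of failures
MTBF = 27027 / 57
MTBF = 474.16 hours

474.16 hours


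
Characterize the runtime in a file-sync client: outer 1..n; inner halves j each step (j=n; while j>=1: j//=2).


Reasoning: n times log n
Complexity: O(n log n)

O(n log n)


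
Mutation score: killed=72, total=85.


Mutation score = killed / total * 100
Mutation score = 72 / 85 * 100
Mutation score = 84.71%

84.71%


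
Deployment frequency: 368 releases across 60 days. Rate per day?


Formula: deployments per day = releases / days
= 368 / 60
= 6.133 deploys/day
(equivalently, 42.93 deploys/week)

6.133 deploys/day


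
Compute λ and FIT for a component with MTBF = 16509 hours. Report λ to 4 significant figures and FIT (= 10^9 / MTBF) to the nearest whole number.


Formula: λ = 1 / MTBF; FIT = λ × 1e9 = 1e9 / MTBF
λ = 1 / 16509 ≈ 6.057e-05 failures/hour
FIT = 1e9 / 16509 ≈ 60573 failures per 1e9 hours (nearest whole number)

λ = 6.057e-05 /h, FIT = 60573


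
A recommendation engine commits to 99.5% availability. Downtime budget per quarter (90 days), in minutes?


Formula: allowed downtime = period * (100 - SLA) / 100
Period (quarter (90 days)) = 129600 minutes
Unavailability fraction = (100 - 99.5) / 100
Allowed downtime = 129600 * (100 - 99.5) / 100
Allowed downtime = 648.0 minutes

648.0 minutes


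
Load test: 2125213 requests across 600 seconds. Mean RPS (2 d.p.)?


Formula: throughput = requests / seconds
throughput = 2125213 / 600
throughput = 3542.02 requests/second

3542.02 requests/second


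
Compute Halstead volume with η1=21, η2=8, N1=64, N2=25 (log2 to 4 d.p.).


Formula: V = N * log2(η), where N = N1 + N2 and η = η1 + η2
η = 21 + 8 = 29
N = 64 + 25 = 89
log2(29) ≈ 4.8580
V = 89 * 4.8580 = 432.36

432.36


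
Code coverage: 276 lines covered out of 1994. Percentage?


Coverage = covered / total * 100
Coverage = 276 / 1994 * 100
Coverage = 13.84%

13.84%


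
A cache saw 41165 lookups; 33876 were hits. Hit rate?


Formula: hit rate = hits / (hits + misses) * 100
hit rate = 33876 / (33876 + 7289) * 100
hit rate = 33876 / 41165 * 100
hit rate = 82.29%

82.29%


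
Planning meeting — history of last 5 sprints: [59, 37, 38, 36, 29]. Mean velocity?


Formula: Avg velocity = Total points / Number of sprints
Points: [59, 37, 38, 36, 29]
Sum = 59 + 37 + 38 + 36 + 29 = 199
Avg velocity = 199 / 5 = 39.8 points/sprint

39.8 points/sprint


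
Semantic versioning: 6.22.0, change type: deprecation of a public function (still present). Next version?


Current: 6.22.0
Change category: 'deprecation of a public function (still present)' → minor bump
SemVer rule: minor bump → increment MINOR, reset PATCH to 0 (MAJOR unchanged)
New: 6.23.0

6.23.0


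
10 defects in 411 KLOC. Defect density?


Defect density = defects / KLOC
Defect density = 10 / 411
Defect density = 0.024 defects/KLOC

0.024 defects/KLOC


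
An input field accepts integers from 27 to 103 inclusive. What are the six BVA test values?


Range: [27, 103]
Boundaries: just below min, min, min+1, max-1, max, just above max
Values: [26, 27, 28, 102, 103, 104]

[26, 27, 28, 102, 103, 104]


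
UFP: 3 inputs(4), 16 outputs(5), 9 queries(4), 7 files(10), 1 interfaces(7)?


UFP = EI*4 + EO*5 + EQ*4 + ILF*10 + EIF*7
UFP = 3*4 + 16*5 + 9*4 + 7*10 + 1*7
UFP = 12 + 80 + 36 + 70 + 7
UFP = 205

205


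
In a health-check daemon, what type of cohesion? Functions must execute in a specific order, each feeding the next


Reasoning: Output of one is input to next
Type: Sequential cohesion

Sequential cohesion


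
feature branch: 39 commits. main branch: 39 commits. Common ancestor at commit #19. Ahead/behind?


Common ancestor: commit #19
feature commits after divergence: 39 - 19 = 20
main commits after divergence: 39 - 19 = 20
feature is 20 commits ahead of main
main is 20 commits ahead of feature

feature ahead: 20, main ahead: 20


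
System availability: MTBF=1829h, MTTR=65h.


Availability = MTBF / (MTBF + MTTR)
Availability = 1829 / (1829 + 65)
Availability = 1829 / 1894
Availability = 96.5681%

96.5681%


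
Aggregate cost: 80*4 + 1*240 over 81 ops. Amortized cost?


Formula: Amortized cost = Total cost / Operations
Total cost = (80 * 4) + (1 * 240)
Total cost = 320 + 240 = 560
Amortized = 560 / 81 = 6.9136

6.9136


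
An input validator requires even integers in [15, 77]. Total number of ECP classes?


Constraint: even integers in [15, 77]
Class 1: x < 15 — out-of-range invalid
Class 2: x in [15,77] but odd — wrong type invalid
Class 3: x in [15,77] and even — valid
Class 4: x > 77 — out-of-range invalid
Total equivalence classes: 4

4 equivalence classes


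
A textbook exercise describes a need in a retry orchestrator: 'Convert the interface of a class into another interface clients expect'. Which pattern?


This matches the Adapter pattern

Adapter


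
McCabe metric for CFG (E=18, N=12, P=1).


Formula: V(G) = E - N + 2P
V(G) = 18 - 12 + 2*1
V(G) = 6 + 2
V(G) = 8

8


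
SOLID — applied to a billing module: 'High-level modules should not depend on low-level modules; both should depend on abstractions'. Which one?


This describes the Dependency Inversion Principle (DIP)

Dependency Inversion Principle (DIP)


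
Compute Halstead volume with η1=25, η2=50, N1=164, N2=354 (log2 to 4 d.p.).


Formula: V = N * log2(η), where N = N1 + N2 and η = η1 + η2
η = 25 + 50 = 75
N = 164 + 354 = 518
log2(75) ≈ 6.2288
V = 518 * 6.2288 = 3226.52

3226.52


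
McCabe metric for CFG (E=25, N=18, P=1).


Formula: V(G) = E - N + 2P
V(G) = 25 - 18 + 2*1
V(G) = 7 + 2
V(G) = 9

9


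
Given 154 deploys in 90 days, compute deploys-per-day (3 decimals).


Formula: deployments per day = releases / days
= 154 / 90
= 1.711 deploys/day
(equivalently, 11.98 deploys/week)

1.711 deploys/day


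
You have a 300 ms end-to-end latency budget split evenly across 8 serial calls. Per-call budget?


Formula: per_stage = total_budget / stages
per_stage = 300 / 8
per_stage = 37.5 ms

37.5 ms


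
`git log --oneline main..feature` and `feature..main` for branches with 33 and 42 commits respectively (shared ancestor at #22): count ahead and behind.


Common ancestor: commit #22
feature commits after divergence: 33 - 22 = 11
main commits after divergence: 42 - 22 = 20
feature is 11 commits ahead of main
main is 20 commits ahead of feature

feature ahead: 11, main ahead: 20


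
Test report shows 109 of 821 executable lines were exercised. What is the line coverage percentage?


Coverage = covered / total * 100
Coverage = 109 / 821 * 100
Coverage = 13.28%

13.28%


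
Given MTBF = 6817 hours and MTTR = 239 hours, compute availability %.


Availability = MTBF / (MTBF + MTTR)
Availability = 6817 / (6817 + 239)
Availability = 6817 / 7056
Availability = 96.6128%

96.6128%


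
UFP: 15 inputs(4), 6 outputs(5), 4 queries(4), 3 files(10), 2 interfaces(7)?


UFP = EI*4 + EO*5 + EQ*4 + ILF*10 + EIF*7
UFP = 15*4 + 6*5 + 4*4 + 3*10 + 2*7
UFP = 60 + 30 + 16 + 30 + 14
UFP = 150

150


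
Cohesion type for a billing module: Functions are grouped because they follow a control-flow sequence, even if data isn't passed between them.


Reasoning: Grouped by order of execution within a routine, not by data flow
Type: Procedural cohesion

Procedural cohesion


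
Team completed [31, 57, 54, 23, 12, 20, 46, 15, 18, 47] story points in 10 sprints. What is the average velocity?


Formula: Avg velocity = Total points / Number of sprints
Points: [31, 57, 54, 23, 12, 20, 46, 15, 18, 47]
Sum = 31 + 57 + 54 + 23 + 12 + 20 + 46 + 15 + 18 + 47 = 323
Avg velocity = 323 / 10 = 32.3 points/sprint

32.3 points/sprint


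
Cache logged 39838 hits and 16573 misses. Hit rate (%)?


Formula: hit rate = hits / (hits + misses) * 100
hit rate = 39838 / (39838 + 16573) * 100
hit rate = 39838 / 56411 * 100
hit rate = 70.62%

70.62%


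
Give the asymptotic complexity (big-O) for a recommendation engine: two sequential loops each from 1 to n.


Reasoning: sequential dominates: O(n) + O(n) = O(n)
Complexity: O(n)

O(n)


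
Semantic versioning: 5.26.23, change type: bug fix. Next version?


Current: 5.26.23
Change category: 'bug fix' → patch bump
SemVer rule: patch bump → increment PATCH (MAJOR and MINOR unchanged)
New: 5.26.24

5.26.24


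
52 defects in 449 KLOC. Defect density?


Defect density = defects / KLOC
Defect density = 52 / 449
Defect density = 0.116 defects/KLOC

0.116 defects/KLOC


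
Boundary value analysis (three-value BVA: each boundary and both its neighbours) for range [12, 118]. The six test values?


Range: [12, 118]
Boundaries: just below min, min, min+1, max-1, max, just above max
Values: [11, 12, 13, 117, 118, 119]

[11, 12, 13, 117, 118, 119]


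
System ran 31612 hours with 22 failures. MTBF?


Formula: MTBF = Total operating time / Number of failures
MTBF = 31612 / 22
MTBF = 1436.91 hours

1436.91 hours


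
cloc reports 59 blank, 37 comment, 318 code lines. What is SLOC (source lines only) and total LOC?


Total LOC = blank + comment + code
Total LOC = 59 + 37 + 318 = 414
SLOC (source only) = code = 318

Total LOC: 414, SLOC: 318


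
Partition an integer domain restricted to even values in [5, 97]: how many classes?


Constraint: even integers in [5, 97]
Class 1: x < 5 — out-of-range invalid
Class 2: x in [5,97] but odd — wrong type invalid
Class 3: x in [5,97] and even — valid
Class 4: x > 97 — out-of-range invalid
Total equivalence classes: 4

4 equivalence classes


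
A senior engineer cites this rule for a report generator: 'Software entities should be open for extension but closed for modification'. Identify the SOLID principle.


This describes the Open/Closed Principle (OCP)

Open/Closed Principle (OCP)


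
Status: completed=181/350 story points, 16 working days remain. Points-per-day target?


Formula: Required rate = Remaining points / Days left
Remaining = 350 - 181 = 169 points
Required rate = 169 / 16 = 10.56 points/day

10.56 points/day


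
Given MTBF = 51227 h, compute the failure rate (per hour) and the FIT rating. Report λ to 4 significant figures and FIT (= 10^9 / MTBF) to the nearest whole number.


Formula: λ = 1 / MTBF; FIT = λ × 1e9 = 1e9 / MTBF
λ = 1 / 51227 ≈ 1.952e-05 failures/hour
FIT = 1e9 / 51227 ≈ 19521 failures per 1e9 hours (nearest whole number)

λ = 1.952e-05 /h, FIT = 19521


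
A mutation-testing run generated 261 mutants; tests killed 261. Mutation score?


Mutation score = killed / total * 100
Mutation score = 261 / 261 * 100
Mutation score = 100.0%

100.0%


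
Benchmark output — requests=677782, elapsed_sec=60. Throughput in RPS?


Formula: throughput = requests / seconds
throughput = 677782 / 60
throughput = 11296.37 requests/second

11296.37 requests/second


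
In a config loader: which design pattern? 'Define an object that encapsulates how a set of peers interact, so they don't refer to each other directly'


This matches the Mediator pattern

Mediator


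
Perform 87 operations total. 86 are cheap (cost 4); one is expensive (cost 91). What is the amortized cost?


Formula: Amortized cost = Total cost / Operations
Total cost = (86 * 4) + (1 * 91)
Total cost = 344 + 91 = 435
Amortized = 435 / 87 = 5.0

5.0


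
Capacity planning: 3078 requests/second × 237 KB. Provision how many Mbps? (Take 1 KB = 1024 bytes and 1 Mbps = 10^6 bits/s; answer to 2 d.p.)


Formula: Mbps = payload_bytes * RPS * 8 / 1e6
Payload per request = 237 KB = 237 * 1024 = 242688 bytes
Total bytes/sec = 242688 * 3078 = 746993664
Total bits/sec = 746993664 * 8 = 5975949312
Mbps = 5975949312 / 1e6 = 5975.95

5975.95 Mbps


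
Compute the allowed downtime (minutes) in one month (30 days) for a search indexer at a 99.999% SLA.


Formula: allowed downtime = period * (100 - SLA) / 100
Period (month (30 days)) = 43200 minutes
Unavailability fraction = (100 - 99.999) / 100
Allowed downtime = 43200 * (100 - 99.999) / 100
Allowed downtime = 0.432 minutes

0.432 minutes


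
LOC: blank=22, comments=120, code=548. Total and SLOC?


Total LOC = blank + comment + code
Total LOC = 22 + 120 + 548 = 690
SLOC (source only) = code = 548

Total LOC: 690, SLOC: 548


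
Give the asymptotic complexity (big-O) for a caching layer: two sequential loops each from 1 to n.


Reasoning: sequential dominates: O(n) + O(n) = O(n)
Complexity: O(n)

O(n)


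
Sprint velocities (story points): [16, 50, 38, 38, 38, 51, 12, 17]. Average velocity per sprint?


Formula: Avg velocity = Total points / Number of sprints
Points: [16, 50, 38, 38, 38, 51, 12, 17]
Sum = 16 + 50 + 38 + 38 + 38 + 51 + 12 + 17 = 260
Avg velocity = 260 / 8 = 32.5 points/sprint

32.5 points/sprint


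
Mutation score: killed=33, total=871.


Mutation score = killed / total * 100
Mutation score = 33 / 871 * 100
Mutation score = 3.79%

3.79%


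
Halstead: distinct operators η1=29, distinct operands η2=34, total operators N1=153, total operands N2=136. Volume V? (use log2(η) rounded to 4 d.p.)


Formula: V = N * log2(η), where N = N1 + N2 and η = η1 + η2
η = 29 + 34 = 63
N = 153 + 136 = 289
log2(63) ≈ 5.9773
V = 289 * 5.9773 = 1727.44

1727.44


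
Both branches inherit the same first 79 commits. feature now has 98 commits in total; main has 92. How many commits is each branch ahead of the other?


Common ancestor: commit #79
feature commits after divergence: 98 - 79 = 19
main commits after divergence: 92 - 79 = 13
feature is 19 commits ahead of main
main is 13 commits ahead of feature

feature ahead: 19, main ahead: 13


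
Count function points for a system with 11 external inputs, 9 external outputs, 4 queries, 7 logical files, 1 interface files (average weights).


UFP = EI*4 + EO*5 + EQ*4 + ILF*10 + EIF*7
UFP = 11*4 + 9*5 + 4*4 + 7*10 + 1*7
UFP = 44 + 45 + 16 + 70 + 7
UFP = 182

182


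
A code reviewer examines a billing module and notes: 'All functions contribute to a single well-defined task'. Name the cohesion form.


Reasoning: Best: single purpose
Type: Functional cohesion

Functional cohesion


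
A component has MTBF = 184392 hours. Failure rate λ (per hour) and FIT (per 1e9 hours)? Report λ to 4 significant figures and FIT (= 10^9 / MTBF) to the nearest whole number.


Formula: λ = 1 / MTBF; FIT = λ × 1e9 = 1e9 / MTBF
λ = 1 / 184392 ≈ 5.423e-06 failures/hour
FIT = 1e9 / 184392 ≈ 5423 failures per 1e9 hours (nearest whole number)

λ = 5.423e-06 /h, FIT = 5423


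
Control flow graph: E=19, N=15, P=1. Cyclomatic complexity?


Formula: V(G) = E - N + 2P
V(G) = 19 - 15 + 2*1
V(G) = 4 + 2
V(G) = 6

6


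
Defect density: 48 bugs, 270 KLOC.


Defect density = defects / KLOC
Defect density = 48 / 270
Defect density = 0.178 defects/KLOC

0.178 defects/KLOC


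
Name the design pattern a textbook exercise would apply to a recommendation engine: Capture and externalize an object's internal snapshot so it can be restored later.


This matches the Memento pattern

Memento


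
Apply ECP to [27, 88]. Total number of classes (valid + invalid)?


Valid range: [27, 88]
Class 1: x < 27 — invalid
Class 2: 27 ≤ x ≤ 88 — valid
Class 3: x > 88 — invalid
Total equivalence classes: 3

3 equivalence classes


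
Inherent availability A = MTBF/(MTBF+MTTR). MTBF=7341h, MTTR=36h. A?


Availability = MTBF / (MTBF + MTTR)
Availability = 7341 / (7341 + 36)
Availability = 7341 / 7377
Availability = 99.512%

99.512%


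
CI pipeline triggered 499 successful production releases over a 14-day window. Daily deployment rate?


Formula: deployments per day = releases / days
= 499 / 14
= 35.643 deploys/day
(equivalently, 249.5 deploys/week)

35.643 deploys/day


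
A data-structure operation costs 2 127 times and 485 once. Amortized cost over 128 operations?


Formula: Amortized cost = Total cost / Operations
Total cost = (127 * 2) + (1 * 485)
Total cost = 254 + 485 = 739
Amortized = 739 / 128 = 5.7734

5.7734


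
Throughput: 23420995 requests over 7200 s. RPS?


Formula: throughput = requests / seconds
throughput = 23420995 / 7200
throughput = 3252.92 requests/second

3252.92 requests/second


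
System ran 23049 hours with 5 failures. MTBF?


Formula: MTBF = Total operating time / Number of failures
MTBF = 23049 / 5
MTBF = 4609.8 hours

4609.8 hours


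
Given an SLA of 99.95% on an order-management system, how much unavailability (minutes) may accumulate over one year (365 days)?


Formula: allowed downtime = period * (100 - SLA) / 100
Period (year (365 days)) = 525600 minutes
Unavailability fraction = (100 - 99.95) / 100
Allowed downtime = 525600 * (100 - 99.95) / 100
Allowed downtime = 262.8 minutes

262.8 minutes


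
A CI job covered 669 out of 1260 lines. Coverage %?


Coverage = covered / total * 100
Coverage = 669 / 1260 * 100
Coverage = 53.1%

53.1%


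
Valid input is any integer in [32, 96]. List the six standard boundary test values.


Range: [32, 96]
Boundaries: just below min, min, min+1, max-1, max, just above max
Values: [31, 32, 33, 95, 96, 97]

[31, 32, 33, 95, 96, 97]


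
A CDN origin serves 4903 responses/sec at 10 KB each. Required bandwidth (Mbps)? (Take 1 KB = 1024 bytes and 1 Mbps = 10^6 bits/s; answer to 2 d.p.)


Formula: Mbps = payload_bytes * RPS * 8 / 1e6
Payload per request = 10 KB = 10 * 1024 = 10240 bytes
Total bytes/sec = 10240 * 4903 = 50206720
Total bits/sec = 50206720 * 8 = 401653760
Mbps = 401653760 / 1e6 = 401.65

401.65 Mbps


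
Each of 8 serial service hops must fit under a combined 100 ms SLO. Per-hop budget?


Formula: per_stage = total_budget / stages
per_stage = 100 / 8
per_stage = 12.5 ms

12.5 ms


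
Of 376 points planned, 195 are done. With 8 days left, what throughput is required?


Formula: Required rate = Remaining points / Days left
Remaining = 376 - 195 = 181 points
Required rate = 181 / 8 = 22.63 points/day

22.63 points/day


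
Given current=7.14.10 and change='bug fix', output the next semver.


Current: 7.14.10
Change category: 'bug fix' → patch bump
SemVer rule: patch bump → increment PATCH (MAJOR and MINOR unchanged)
New: 7.14.11

7.14.11


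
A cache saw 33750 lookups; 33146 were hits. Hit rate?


Formula: hit rate = hits / (hits + misses) * 100
hit rate = 33146 / (33146 + 604) * 100
hit rate = 33146 / 33750 * 100
hit rate = 98.21%

98.21%


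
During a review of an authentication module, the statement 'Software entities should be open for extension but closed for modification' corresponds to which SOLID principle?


This describes the Open/Closed Principle (OCP)

Open/Closed Principle (OCP)


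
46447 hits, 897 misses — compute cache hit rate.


Formula: hit rate = hits / (hits + misses) * 100
hit rate = 46447 / (46447 + 897) * 100
hit rate = 46447 / 47344 * 100
hit rate = 98.11%

98.11%


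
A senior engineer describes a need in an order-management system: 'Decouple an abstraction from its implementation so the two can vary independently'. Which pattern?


This matches the Bridge pattern

Bridge


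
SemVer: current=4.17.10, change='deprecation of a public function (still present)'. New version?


Current: 4.17.10
Change category: 'deprecation of a public function (still present)' → minor bump
SemVer rule: minor bump → increment MINOR, reset PATCH to 0 (MAJOR unchanged)
New: 4.18.0

4.18.0


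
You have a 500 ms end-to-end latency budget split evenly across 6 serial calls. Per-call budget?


Formula: per_stage = total_budget / stages
per_stage = 500 / 6
per_stage = 83.33 ms

83.33 ms


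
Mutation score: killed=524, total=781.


Mutation score = killed / total * 100
Mutation score = 524 / 781 * 100
Mutation score = 67.09%

67.09%


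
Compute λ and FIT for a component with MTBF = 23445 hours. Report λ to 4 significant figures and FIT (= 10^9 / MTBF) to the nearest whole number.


Formula: λ = 1 / MTBF; FIT = λ × 1e9 = 1e9 / MTBF
λ = 1 / 23445 ≈ 4.265e-05 failures/hour
FIT = 1e9 / 23445 ≈ 42653 failures per 1e9 hours (nearest whole number)

λ = 4.265e-05 /h, FIT = 42653


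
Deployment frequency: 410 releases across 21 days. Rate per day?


Formula: deployments per day = releases / days
= 410 / 21
= 19.524 deploys/day
(equivalently, 136.67 deploys/week)

19.524 deploys/day


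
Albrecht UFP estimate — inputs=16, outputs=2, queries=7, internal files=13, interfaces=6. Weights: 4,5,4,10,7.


UFP = EI*4 + EO*5 + EQ*4 + ILF*10 + EIF*7
UFP = 16*4 + 2*5 + 7*4 + 13*10 + 6*7
UFP = 64 + 10 + 28 + 130 + 42
UFP = 274

274


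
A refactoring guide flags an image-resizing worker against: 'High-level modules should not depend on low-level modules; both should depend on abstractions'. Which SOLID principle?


This describes the Dependency Inversion Principle (DIP)

Dependency Inversion Principle (DIP)


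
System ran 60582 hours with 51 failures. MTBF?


Formula: MTBF = Total operating time / Number of failures
MTBF = 60582 / 51
MTBF = 1187.88 hours

1187.88 hours


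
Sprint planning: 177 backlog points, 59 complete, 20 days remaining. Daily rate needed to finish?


Formula: Required rate = Remaining points / Days left
Remaining = 177 - 59 = 118 points
Required rate = 118 / 20 = 5.9 points/day

5.9 points/day


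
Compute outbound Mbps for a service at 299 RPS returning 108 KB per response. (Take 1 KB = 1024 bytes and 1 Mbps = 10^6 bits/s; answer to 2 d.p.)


Formula: Mbps = payload_bytes * RPS * 8 / 1e6
Payload per request = 108 KB = 108 * 1024 = 110592 bytes
Total bytes/sec = 110592 * 299 = 33067008
Total bits/sec = 33067008 * 8 = 264536064
Mbps = 264536064 / 1e6 = 264.54

264.54 Mbps


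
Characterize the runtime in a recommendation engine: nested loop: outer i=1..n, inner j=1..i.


Reasoning: triangle: n(n+1)/2 ~ n^2/2
Complexity: O(n^2)

O(n^2)


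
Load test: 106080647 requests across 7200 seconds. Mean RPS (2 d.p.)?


Formula: throughput = requests / seconds
throughput = 106080647 / 7200
throughput = 14733.42 requests/second

14733.42 requests/second


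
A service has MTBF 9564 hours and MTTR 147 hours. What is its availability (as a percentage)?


Availability = MTBF / (MTBF + MTTR)
Availability = 9564 / (9564 + 147)
Availability = 9564 / 9711
Availability = 98.4863%

98.4863%


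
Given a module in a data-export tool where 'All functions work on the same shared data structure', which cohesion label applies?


Reasoning: Functions share data
Type: Communicational cohesion

Communicational cohesion


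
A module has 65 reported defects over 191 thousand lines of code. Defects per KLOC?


Defect density = defects / KLOC
Defect density = 65 / 191
Defect density = 0.34 defects/KLOC

0.34 defects/KLOC


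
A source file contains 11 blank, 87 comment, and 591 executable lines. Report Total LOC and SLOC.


Total LOC = blank + comment + code
Total LOC = 11 + 87 + 591 = 689
SLOC (source only) = code = 591

Total LOC: 689, SLOC: 591


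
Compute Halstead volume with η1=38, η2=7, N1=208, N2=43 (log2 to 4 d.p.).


Formula: V = N * log2(η), where N = N1 + N2 and η = η1 + η2
η = 38 + 7 = 45
N = 208 + 43 = 251
log2(45) ≈ 5.4919
V = 251 * 5.4919 = 1378.47

1378.47


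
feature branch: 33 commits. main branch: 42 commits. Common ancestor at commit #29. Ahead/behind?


Common ancestor: commit #29
feature commits after divergence: 33 - 29 = 4
main commits after divergence: 42 - 29 = 13
feature is 4 commits ahead of main
main is 13 commits ahead of feature

feature ahead: 4, main ahead: 13


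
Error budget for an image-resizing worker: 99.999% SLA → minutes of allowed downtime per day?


Formula: allowed downtime = period * (100 - SLA) / 100
Period (day) = 1440 minutes
Unavailability fraction = (100 - 99.999) / 100
Allowed downtime = 1440 * (100 - 99.999) / 100
Allowed downtime = 0.0144 minutes

0.0144 minutes


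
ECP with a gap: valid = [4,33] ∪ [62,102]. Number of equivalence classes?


Valid ranges: [4,33] and [62,102]
Class 1: x < 4 — invalid
Class 2: 4 ≤ x ≤ 33 — valid
Class 3: 33 < x < 62 — invalid (gap between ranges)
Class 4: 62 ≤ x ≤ 102 — valid
Class 5: x > 102 — invalid
Total equivalence classes: 5

5 equivalence classes


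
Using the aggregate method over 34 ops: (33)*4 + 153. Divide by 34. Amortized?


Formula: Amortized cost = Total cost / Operations
Total cost = (33 * 4) + (1 * 153)
Total cost = 132 + 153 = 285
Amortized = 285 / 34 = 8.3824

8.3824


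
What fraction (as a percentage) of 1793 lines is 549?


Coverage = covered / total * 100
Coverage = 549 / 1793 * 100
Coverage = 30.62%

30.62%


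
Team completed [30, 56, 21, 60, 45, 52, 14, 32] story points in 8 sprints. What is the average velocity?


Formula: Avg velocity = Total points / Number of sprints
Points: [30, 56, 21, 60, 45, 52, 14, 32]
Sum = 30 + 56 + 21 + 60 + 45 + 52 + 14 + 32 = 310
Avg velocity = 310 / 8 = 38.75 points/sprint

38.75 points/sprint


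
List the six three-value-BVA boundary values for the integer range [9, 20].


Range: [9, 20]
Boundaries: just below min, min, min+1, max-1, max, just above max
Values: [8, 9, 10, 19, 20, 21]

[8, 9, 10, 19, 20, 21]


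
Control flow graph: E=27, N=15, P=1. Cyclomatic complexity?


Formula: V(G) = E - N + 2P
V(G) = 27 - 15 + 2*1
V(G) = 12 + 2
V(G) = 14

14


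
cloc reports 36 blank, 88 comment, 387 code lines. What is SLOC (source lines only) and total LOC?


Total LOC = blank + comment + code
Total LOC = 36 + 88 + 387 = 511
SLOC (source only) = code = 387

Total LOC: 511, SLOC: 387
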